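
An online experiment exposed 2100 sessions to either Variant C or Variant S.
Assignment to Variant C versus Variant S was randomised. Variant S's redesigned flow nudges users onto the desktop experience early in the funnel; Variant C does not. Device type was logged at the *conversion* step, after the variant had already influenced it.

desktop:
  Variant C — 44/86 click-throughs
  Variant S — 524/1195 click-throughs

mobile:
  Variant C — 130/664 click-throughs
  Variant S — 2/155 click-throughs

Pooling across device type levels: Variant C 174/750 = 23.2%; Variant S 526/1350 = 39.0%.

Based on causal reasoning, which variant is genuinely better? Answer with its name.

Stratifying would compare variants among sessions the variants themselves sorted into device type groups — a form of selection on an intermediate. The unconditioned pooled rates give the total causal effect.
Pooled: Variant C 23.2% vs Variant S 39.0%; Variant S is higher overall.

Variant S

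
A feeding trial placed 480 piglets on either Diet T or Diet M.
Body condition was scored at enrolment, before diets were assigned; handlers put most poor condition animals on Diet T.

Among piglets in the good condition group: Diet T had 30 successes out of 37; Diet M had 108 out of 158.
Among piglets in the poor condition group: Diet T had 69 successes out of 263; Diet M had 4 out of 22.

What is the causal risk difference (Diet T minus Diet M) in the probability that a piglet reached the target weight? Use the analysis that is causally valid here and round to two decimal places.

+0.10

Starting body condition differs across diets for reasons unrelated to any effect of the diet itself, and it separately predicts the outcome — a classic confounder. We must compare within starting body condition levels.
Adjusting over the population distribution of starting body condition: 0.406·(0.811−0.684) + 0.594·(0.262−0.182) = +0.100.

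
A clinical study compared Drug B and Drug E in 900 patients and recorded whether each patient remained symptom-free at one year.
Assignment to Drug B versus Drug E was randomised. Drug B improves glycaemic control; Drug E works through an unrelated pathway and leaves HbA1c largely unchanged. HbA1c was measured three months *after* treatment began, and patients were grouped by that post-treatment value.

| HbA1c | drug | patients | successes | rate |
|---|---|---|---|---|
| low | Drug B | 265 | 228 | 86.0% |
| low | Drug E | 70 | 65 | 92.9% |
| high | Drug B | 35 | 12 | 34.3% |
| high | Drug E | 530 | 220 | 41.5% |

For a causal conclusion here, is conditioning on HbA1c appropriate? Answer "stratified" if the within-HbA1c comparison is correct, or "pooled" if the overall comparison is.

pooled

Drug E is higher inside every HbA1c stratum but Drug B is higher in aggregate. Whether to stratify depends on how HbA1c relates to the drug.
Stratifying would compare drugs among patients the drugs themselves sorted into HbA1c groups — a form of selection on an intermediate. The unconditioned pooled rates give the total causal effect.
Pooled: Drug B 80.0% vs Drug E 47.5%; Drug B is higher overall.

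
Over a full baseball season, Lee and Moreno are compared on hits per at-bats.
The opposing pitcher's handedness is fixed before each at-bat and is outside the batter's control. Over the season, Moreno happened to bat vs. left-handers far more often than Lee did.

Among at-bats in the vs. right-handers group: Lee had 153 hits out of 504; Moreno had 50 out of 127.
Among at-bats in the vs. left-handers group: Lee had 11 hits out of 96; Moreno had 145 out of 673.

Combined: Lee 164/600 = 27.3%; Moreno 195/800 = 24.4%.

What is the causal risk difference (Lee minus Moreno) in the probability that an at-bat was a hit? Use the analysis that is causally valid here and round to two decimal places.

-0.10

Here pitcher handedness is a common cause — it drives both which player a case falls under and the outcome. The crude comparison mixes populations; the stratum-specific rates are the causally relevant ones.
Adjusting over the population distribution of pitcher handedness: 0.451·(0.304−0.394) + 0.549·(0.115−0.215) = -0.096.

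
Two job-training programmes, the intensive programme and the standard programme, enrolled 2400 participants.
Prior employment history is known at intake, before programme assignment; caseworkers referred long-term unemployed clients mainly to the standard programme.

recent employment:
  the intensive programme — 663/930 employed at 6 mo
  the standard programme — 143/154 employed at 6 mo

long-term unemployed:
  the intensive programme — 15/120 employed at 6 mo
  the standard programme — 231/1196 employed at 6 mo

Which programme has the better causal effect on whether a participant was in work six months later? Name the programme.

the standard programme is higher inside every prior employment history stratum but the intensive programme is higher in aggregate. Whether to stratify depends on how prior employment history relates to the programme.
Nothing the programme does changes prior employment history; the imbalance is an allocation artefact. With prior employment history also predicting the outcome, the pooled figure is confounded, and the within-stratum comparison is the causal one.
Within each level — recent employment: 71.3% vs 92.9%; long-term unemployed: 12.5% vs 19.3% — the standard programme is higher every time.

the standard programme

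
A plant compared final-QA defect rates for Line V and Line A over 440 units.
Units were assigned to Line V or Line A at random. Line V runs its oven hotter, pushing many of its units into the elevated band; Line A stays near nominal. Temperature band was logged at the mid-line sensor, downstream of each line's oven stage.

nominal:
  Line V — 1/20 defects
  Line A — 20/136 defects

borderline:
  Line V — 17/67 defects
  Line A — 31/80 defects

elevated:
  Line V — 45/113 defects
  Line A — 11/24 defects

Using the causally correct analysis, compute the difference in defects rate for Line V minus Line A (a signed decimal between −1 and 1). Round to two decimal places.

In-process temperature band lies on the pathway line → in-process temperature band → outcome, so adjusting for it blocks the indirect effect. For the total causal effect of line, use the unadjusted pooled rates.
The causal difference is the pooled difference: 0.315 − 0.258 = +0.057.

+0.06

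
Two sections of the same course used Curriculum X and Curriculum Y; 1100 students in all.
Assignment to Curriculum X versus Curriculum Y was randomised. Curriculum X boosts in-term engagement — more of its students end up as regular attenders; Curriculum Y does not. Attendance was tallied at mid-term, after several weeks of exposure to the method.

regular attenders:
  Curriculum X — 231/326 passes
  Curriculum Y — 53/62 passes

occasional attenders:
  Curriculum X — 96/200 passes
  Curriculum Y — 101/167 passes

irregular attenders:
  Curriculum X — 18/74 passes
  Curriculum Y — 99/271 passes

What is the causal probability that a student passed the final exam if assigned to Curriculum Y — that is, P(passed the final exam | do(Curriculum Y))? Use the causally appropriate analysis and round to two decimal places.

The mid-term attendance-specific comparison favours Curriculum Y throughout, but the pooled figures favour Curriculum X. The question is whether to condition on mid-term attendance.
Because the teaching method influences mid-term attendance, mid-term attendance is a post-treatment mediator, not a confounder. Stratifying on it would bias the estimate; the causal effect is the crude pooled difference.
So P(outcome | do(Curriculum Y)) is just the pooled rate for Curriculum Y: 253/500 = 0.506.

0.51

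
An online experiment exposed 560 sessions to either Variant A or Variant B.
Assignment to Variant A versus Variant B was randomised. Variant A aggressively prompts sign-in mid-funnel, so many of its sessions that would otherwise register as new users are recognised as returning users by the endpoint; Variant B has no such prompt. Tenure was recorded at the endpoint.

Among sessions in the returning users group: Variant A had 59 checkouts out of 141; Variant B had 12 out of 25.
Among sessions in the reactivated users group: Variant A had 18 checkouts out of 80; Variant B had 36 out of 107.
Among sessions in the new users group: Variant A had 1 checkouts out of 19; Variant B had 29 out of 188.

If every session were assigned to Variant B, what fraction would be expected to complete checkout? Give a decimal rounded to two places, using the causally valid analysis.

Because the variant influences user tenure, user tenure is a post-treatment mediator, not a confounder. Stratifying on it would bias the estimate; the causal effect is the crude pooled difference.
So P(outcome | do(Variant B)) is just the pooled rate for Variant B: 77/320 = 0.241.

0.24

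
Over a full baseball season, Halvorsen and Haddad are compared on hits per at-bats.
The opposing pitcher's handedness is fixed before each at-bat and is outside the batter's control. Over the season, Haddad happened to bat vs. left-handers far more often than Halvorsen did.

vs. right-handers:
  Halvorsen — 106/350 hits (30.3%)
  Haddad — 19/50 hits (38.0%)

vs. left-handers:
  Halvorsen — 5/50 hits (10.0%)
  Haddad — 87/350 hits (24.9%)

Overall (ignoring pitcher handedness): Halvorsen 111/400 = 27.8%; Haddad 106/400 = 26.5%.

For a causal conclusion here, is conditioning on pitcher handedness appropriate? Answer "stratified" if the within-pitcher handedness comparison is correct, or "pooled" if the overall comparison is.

Within every pitcher handedness level Haddad has the higher rate, yet pooled Halvorsen does — Simpson's reversal.
Here pitcher handedness is a common cause — it drives both which player a case falls under and the outcome. The crude comparison mixes populations; the stratum-specific rates are the causally relevant ones.
Within each level — vs. right-handers: 30.3% vs 38.0%; vs. left-handers: 10.0% vs 24.9% — Haddad is higher every time.

stratified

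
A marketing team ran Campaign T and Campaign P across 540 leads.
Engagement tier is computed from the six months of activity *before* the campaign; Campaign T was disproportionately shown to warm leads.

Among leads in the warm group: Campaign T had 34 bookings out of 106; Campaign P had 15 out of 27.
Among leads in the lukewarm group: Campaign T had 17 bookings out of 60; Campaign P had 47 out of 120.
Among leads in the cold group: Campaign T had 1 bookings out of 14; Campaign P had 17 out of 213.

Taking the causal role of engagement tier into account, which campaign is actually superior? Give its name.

Campaign P

The stratified and pooled comparisons disagree (Campaign P wins within each engagement tier; Campaign T wins overall), so the answer turns on the causal role of engagement tier.
Engagement tier is set before the campaign has any effect — it is not caused by the campaign — and it independently drives the outcome. That makes it a confounder, so the causal comparison is within engagement tier levels.
Within each level — warm: 32.1% vs 55.6%; lukewarm: 28.3% vs 39.2%; cold: 7.1% vs 8.0% — Campaign P is higher every time.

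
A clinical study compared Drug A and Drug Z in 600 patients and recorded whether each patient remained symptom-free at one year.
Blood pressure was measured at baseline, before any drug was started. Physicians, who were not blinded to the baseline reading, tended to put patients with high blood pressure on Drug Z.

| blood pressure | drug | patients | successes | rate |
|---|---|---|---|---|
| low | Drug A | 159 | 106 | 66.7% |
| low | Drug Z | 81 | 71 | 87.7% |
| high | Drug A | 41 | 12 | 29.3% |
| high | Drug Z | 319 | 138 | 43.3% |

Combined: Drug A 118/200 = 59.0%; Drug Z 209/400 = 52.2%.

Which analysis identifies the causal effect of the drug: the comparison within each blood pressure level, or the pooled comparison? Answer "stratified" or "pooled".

Here blood pressure is a common cause — it drives both which drug a case falls under and the outcome. The crude comparison mixes populations; the stratum-specific rates are the causally relevant ones.
Within each level — low: 66.7% vs 87.7%; high: 29.3% vs 43.3% — Drug Z is higher every time.

stratified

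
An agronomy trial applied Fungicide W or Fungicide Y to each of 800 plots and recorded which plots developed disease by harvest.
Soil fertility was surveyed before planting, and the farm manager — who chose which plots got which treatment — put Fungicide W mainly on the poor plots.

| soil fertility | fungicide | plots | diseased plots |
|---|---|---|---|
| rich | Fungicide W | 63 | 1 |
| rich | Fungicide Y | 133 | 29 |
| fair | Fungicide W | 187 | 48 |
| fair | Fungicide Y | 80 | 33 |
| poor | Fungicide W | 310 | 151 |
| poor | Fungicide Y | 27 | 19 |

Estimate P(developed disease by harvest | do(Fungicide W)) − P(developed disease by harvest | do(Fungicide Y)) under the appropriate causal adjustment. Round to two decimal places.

-0.19

Soil fertility differs across fungicides for reasons unrelated to any effect of the fungicide itself, and it separately predicts the outcome — a classic confounder. We must compare within soil fertility levels.
Adjusting over the population distribution of soil fertility: 0.245·(0.016−0.218) + 0.334·(0.257−0.412) + 0.421·(0.487−0.704) = -0.193.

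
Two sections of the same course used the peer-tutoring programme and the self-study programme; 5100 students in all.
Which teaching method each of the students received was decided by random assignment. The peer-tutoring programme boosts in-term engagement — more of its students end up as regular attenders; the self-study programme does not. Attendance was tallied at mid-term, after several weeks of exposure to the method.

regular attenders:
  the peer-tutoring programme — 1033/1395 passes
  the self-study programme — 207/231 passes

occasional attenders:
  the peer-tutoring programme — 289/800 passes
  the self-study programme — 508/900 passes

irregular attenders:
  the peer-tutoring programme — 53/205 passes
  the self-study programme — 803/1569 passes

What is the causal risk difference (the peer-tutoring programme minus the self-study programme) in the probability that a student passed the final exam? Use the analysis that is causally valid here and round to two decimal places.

Because the teaching method influences mid-term attendance, mid-term attendance is a post-treatment mediator, not a confounder. Stratifying on it would bias the estimate; the causal effect is the crude pooled difference.
The causal difference is the pooled difference: 0.573 − 0.562 = +0.011.

+0.01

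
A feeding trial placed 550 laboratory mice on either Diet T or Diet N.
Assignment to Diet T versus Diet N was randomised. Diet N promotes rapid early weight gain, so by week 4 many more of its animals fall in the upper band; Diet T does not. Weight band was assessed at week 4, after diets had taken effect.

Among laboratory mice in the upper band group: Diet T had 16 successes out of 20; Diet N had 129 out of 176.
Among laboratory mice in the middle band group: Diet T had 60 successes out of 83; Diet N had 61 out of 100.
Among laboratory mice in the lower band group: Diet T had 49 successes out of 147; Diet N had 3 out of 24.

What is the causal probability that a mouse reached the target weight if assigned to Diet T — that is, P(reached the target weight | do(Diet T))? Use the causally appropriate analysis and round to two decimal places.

0.50

Diet T is higher inside every week-4 weight band stratum but Diet N is higher in aggregate. Whether to stratify depends on how week-4 weight band relates to the diet.
Week-4 weight band is recorded after the diet and is itself shifted by it — it sits on the causal path from diet to outcome. Conditioning on a mediator would strip out part of the effect we want; the pooled comparison gives the total causal effect.
So P(outcome | do(Diet T)) is just the pooled rate for Diet T: 125/250 = 0.500.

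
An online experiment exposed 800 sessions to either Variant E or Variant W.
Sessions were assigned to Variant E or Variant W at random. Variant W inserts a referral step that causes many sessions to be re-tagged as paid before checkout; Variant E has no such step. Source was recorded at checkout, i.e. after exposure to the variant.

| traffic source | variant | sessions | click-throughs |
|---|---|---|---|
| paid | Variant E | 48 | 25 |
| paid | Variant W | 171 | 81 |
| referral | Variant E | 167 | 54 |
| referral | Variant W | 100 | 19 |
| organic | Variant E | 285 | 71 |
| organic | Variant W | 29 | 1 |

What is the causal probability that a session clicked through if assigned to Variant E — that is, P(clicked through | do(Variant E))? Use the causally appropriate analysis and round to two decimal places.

Stratifying would compare variants among sessions the variants themselves sorted into traffic source groups — a form of selection on an intermediate. The unconditioned pooled rates give the total causal effect.
So P(outcome | do(Variant E)) is just the pooled rate for Variant E: 150/500 = 0.300.

0.30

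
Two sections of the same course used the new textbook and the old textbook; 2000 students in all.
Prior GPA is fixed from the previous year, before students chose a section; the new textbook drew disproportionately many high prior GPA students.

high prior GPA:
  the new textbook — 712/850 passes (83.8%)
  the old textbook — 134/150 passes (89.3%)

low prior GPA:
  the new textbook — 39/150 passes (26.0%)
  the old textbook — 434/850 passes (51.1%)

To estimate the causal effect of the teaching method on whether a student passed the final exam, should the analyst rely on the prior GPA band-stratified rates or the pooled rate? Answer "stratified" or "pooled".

stratified

Prior GPA band differs across teaching methods for reasons unrelated to any effect of the teaching method itself, and it separately predicts the outcome — a classic confounder. We must compare within prior GPA band levels.
Within each level — high prior GPA: 83.8% vs 89.3%; low prior GPA: 26.0% vs 51.1% — the old textbook is higher every time.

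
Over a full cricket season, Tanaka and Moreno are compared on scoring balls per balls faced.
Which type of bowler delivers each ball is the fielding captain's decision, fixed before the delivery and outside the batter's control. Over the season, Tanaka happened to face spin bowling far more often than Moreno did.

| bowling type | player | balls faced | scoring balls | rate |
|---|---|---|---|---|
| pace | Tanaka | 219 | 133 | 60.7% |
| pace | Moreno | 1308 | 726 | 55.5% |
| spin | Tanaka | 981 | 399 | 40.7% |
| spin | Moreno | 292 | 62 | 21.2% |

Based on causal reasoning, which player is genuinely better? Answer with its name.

Tanaka

Bowling type satisfies the back-door criterion: it is not a descendant of the player, and it blocks the spurious path from player to outcome. Adjusting for it (i.e., using the within-bowling type rates) gives the causal effect.
Within each level — pace: 60.7% vs 55.5%; spin: 40.7% vs 21.2% — Tanaka is higher every time.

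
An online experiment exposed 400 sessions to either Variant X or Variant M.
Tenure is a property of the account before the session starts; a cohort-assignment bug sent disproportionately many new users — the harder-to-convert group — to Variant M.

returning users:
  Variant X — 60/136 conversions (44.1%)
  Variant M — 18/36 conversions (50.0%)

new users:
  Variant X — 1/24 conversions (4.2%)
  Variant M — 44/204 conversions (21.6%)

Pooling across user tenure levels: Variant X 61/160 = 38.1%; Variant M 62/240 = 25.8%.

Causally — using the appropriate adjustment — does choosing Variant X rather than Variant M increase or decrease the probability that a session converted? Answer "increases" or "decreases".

decreases

The user tenure-specific comparison favours Variant M throughout, but the pooled figures favour Variant X. The question is whether to condition on user tenure.
User tenure is set before the variant has any effect — it is not caused by the variant — and it independently drives the outcome. That makes it a confounder, so the causal comparison is within user tenure levels.
Within each level — returning users: 44.1% vs 50.0%; new users: 4.2% vs 21.6% — Variant M is higher every time.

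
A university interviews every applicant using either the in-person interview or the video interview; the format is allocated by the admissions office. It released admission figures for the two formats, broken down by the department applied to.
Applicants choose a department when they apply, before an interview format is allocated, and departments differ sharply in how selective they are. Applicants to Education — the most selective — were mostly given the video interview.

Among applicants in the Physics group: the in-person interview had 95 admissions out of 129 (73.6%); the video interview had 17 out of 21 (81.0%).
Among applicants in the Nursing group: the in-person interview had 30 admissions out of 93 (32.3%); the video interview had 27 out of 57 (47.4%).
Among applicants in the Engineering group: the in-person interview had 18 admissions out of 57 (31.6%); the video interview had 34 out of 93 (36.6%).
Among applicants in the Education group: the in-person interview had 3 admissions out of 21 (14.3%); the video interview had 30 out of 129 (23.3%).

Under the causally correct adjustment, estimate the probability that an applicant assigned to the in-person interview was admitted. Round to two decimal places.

0.38

the video interview is higher inside every department stratum but the in-person interview is higher in aggregate. Whether to stratify depends on how department relates to the interview format.
Department satisfies the back-door criterion: it is not a descendant of the interview format, and it blocks the spurious path from interview format to outcome. Adjusting for it (i.e., using the within-department rates) gives the causal effect.
Standardising the in-person interview to the population department mix: 0.250·95/129 + 0.250·30/93 + 0.250·18/57 + 0.250·3/21 = 0.379.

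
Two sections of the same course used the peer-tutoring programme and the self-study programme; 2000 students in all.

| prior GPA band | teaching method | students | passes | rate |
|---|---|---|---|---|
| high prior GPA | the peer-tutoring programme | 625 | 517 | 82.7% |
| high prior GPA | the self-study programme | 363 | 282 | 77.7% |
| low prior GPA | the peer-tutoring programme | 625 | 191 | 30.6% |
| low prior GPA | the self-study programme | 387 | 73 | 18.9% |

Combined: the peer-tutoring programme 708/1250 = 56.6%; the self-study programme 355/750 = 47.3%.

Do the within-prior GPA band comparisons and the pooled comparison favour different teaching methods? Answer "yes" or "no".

no

Within each prior GPA band level (high prior GPA 82.7% vs 77.7%; low prior GPA 30.6% vs 18.9%), the peer-tutoring programme has the higher rate every time. Pooled: 56.6% vs 47.3% — the peer-tutoring programme has the higher rate overall. They agree.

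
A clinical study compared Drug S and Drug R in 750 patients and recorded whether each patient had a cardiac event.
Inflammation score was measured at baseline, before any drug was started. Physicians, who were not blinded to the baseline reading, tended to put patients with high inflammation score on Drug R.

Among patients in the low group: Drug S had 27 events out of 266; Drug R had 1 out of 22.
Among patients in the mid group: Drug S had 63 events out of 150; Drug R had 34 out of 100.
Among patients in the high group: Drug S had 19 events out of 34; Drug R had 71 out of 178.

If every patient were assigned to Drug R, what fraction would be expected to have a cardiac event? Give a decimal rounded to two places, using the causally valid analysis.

0.24

The inflammation score-specific comparison favours Drug R throughout, but the pooled figures favour Drug S. The question is whether to condition on inflammation score.
Nothing the drug does changes inflammation score; the imbalance is an allocation artefact. With inflammation score also predicting the outcome, the pooled figure is confounded, and the within-stratum comparison is the causal one.
Standardising Drug R to the population inflammation score mix: 0.384·1/22 + 0.333·34/100 + 0.283·71/178 = 0.244.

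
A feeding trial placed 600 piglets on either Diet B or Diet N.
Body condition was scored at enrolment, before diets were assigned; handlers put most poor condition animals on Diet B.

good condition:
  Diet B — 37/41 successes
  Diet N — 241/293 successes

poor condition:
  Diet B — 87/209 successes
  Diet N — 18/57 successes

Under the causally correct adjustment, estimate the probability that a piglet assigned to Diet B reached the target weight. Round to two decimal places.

0.69

Starting body condition satisfies the back-door criterion: it is not a descendant of the diet, and it blocks the spurious path from diet to outcome. Adjusting for it (i.e., using the within-starting body condition rates) gives the causal effect.
Standardising Diet B to the population starting body condition mix: 0.557·37/41 + 0.443·87/209 = 0.687.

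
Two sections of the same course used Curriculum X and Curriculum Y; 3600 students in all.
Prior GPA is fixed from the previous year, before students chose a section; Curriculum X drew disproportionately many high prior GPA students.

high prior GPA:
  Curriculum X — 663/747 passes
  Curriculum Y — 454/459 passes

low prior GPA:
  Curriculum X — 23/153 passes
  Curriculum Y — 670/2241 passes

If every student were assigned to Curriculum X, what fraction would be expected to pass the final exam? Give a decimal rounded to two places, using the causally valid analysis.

0.40

The stratified and pooled comparisons disagree (Curriculum Y wins within each prior GPA band; Curriculum X wins overall), so the answer turns on the causal role of prior GPA band.
The imbalance in prior GPA band arose from how students were allocated, not from anything the teaching method did; and prior GPA band independently affects the outcome. The pooled gap is confounded — condition on prior GPA band.
Standardising Curriculum X to the population prior GPA band mix: 0.335·663/747 + 0.665·23/153 = 0.397.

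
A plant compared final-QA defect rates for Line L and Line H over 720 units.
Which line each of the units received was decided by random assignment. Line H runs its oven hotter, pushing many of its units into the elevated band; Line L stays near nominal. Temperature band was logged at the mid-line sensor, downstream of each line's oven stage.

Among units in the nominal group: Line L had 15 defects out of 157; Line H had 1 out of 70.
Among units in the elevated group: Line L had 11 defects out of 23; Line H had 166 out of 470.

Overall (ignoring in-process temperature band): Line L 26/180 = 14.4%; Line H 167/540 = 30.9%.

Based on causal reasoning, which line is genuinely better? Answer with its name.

The distribution of in-process temperature band is itself part of what the line does — it is an intermediate outcome. Holding it fixed would remove that part of the effect; the total effect is the pooled difference.
Pooled: Line L 14.4% vs Line H 30.9%; Line L is lower overall.

Line L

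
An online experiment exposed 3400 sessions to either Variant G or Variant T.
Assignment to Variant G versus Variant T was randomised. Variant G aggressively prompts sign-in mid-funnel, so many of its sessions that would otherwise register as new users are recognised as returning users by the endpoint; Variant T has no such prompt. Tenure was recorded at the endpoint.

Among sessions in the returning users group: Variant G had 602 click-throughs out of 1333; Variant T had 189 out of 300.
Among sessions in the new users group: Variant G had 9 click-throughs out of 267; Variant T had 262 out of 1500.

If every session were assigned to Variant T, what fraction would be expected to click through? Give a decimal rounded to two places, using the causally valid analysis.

Within every user tenure level Variant T has the higher rate, yet pooled Variant G does — Simpson's reversal.
User tenure here is a post-treatment variable shaped by the variant; conditioning on it would introduce bias rather than remove it. The overall comparison is the causal one.
So P(outcome | do(Variant T)) is just the pooled rate for Variant T: 451/1800 = 0.251.

0.25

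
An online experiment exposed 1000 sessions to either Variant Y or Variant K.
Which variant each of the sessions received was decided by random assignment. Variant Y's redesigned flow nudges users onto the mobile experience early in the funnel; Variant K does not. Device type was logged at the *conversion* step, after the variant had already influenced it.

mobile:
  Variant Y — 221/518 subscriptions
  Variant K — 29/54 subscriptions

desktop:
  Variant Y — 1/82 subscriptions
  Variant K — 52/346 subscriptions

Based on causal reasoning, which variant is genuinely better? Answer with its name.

Variant Y

Because the variant influences device type, device type is a post-treatment mediator, not a confounder. Stratifying on it would bias the estimate; the causal effect is the crude pooled difference.
Pooled: Variant Y 37.0% vs Variant K 20.2%; Variant Y is higher overall.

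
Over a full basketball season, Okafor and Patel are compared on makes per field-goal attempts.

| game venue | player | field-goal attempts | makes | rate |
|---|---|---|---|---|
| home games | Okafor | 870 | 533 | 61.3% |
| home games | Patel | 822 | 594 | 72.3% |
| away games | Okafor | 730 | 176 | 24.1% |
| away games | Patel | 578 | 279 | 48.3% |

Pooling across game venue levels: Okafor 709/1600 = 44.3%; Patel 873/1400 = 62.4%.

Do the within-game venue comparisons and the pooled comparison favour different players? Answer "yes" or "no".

no

Within each game venue level (home games 61.3% vs 72.3%; away games 24.1% vs 48.3%), Patel has the higher rate every time. Pooled: 44.3% vs 62.4% — Patel has the higher rate overall. They agree.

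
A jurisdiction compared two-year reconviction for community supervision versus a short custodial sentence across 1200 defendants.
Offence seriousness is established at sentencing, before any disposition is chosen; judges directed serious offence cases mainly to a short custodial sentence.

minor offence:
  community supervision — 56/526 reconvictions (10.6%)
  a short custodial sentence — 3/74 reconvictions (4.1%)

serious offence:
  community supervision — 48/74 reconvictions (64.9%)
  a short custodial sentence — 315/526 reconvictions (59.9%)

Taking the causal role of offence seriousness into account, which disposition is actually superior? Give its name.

a short custodial sentence

The imbalance in offence seriousness arose from how defendants were allocated, not from anything the disposition did; and offence seriousness independently affects the outcome. The pooled gap is confounded — condition on offence seriousness.
Within each level — minor offence: 10.6% vs 4.1%; serious offence: 64.9% vs 59.9% — a short custodial sentence is lower every time.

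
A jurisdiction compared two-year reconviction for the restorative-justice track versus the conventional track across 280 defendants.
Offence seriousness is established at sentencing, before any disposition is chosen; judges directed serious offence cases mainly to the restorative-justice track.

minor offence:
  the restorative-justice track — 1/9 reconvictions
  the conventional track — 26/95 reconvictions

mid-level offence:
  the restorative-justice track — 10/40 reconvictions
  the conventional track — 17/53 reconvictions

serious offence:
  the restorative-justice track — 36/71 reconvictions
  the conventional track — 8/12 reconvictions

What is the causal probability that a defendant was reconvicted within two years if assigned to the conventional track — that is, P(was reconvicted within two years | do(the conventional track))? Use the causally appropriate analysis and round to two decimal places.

The imbalance in offence seriousness arose from how defendants were allocated, not from anything the disposition did; and offence seriousness independently affects the outcome. The pooled gap is confounded — condition on offence seriousness.
Standardising the conventional track to the population offence seriousness mix: 0.371·26/95 + 0.332·17/53 + 0.296·8/12 = 0.406.

0.41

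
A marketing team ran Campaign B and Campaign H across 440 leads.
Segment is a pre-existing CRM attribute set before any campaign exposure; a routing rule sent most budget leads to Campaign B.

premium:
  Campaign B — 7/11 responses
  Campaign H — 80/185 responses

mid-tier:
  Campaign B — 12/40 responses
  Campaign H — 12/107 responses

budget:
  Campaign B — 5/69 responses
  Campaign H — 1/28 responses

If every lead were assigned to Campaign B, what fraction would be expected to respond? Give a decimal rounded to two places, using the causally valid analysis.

The stratified and pooled comparisons disagree (Campaign B wins within each customer segment; Campaign H wins overall), so the answer turns on the causal role of customer segment.
Customer segment differs across campaigns for reasons unrelated to any effect of the campaign itself, and it separately predicts the outcome — a classic confounder. We must compare within customer segment levels.
Standardising Campaign B to the population customer segment mix: 0.445·7/11 + 0.334·12/40 + 0.220·5/69 = 0.400.

0.40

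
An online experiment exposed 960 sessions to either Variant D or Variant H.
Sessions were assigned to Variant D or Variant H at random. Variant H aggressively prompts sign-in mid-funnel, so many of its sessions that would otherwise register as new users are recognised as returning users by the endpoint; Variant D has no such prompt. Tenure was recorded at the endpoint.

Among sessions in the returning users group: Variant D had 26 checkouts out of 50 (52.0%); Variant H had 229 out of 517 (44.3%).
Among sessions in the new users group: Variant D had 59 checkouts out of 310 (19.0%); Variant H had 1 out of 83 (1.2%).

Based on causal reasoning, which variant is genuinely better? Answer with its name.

Variant H

User tenure is recorded after the variant and is itself shifted by it — it sits on the causal path from variant to outcome. Conditioning on a mediator would strip out part of the effect we want; the pooled comparison gives the total causal effect.
Pooled: Variant D 23.6% vs Variant H 38.3%; Variant H is higher overall.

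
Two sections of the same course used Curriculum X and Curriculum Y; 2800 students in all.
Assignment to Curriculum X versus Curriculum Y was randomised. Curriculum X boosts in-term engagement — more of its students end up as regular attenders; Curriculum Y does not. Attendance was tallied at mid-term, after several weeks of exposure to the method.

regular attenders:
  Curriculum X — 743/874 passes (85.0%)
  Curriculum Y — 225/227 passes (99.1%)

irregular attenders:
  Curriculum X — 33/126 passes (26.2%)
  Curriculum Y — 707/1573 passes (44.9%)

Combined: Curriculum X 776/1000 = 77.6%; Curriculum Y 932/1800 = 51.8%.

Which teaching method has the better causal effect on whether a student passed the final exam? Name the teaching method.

Curriculum Y is higher inside every mid-term attendance stratum but Curriculum X is higher in aggregate. Whether to stratify depends on how mid-term attendance relates to the teaching method.
Stratifying would compare teaching methods among students the teaching methods themselves sorted into mid-term attendance groups — a form of selection on an intermediate. The unconditioned pooled rates give the total causal effect.
Pooled: Curriculum X 77.6% vs Curriculum Y 51.8%; Curriculum X is higher overall.

Curriculum X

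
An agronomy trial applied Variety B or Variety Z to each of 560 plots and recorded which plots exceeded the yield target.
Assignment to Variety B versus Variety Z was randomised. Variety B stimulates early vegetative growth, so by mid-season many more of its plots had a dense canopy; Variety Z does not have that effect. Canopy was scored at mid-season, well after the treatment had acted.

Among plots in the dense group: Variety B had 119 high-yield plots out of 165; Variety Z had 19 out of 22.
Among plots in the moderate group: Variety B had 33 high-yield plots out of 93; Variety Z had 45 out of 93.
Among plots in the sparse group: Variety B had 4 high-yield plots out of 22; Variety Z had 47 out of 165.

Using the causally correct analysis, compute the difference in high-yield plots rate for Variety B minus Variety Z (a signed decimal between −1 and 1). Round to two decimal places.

+0.16

The mid-season canopy-specific comparison favours Variety Z throughout, but the pooled figures favour Variety B. The question is whether to condition on mid-season canopy.
Mid-season canopy lies on the pathway variety → mid-season canopy → outcome, so adjusting for it blocks the indirect effect. For the total causal effect of variety, use the unadjusted pooled rates.
The causal difference is the pooled difference: 0.557 − 0.396 = +0.161.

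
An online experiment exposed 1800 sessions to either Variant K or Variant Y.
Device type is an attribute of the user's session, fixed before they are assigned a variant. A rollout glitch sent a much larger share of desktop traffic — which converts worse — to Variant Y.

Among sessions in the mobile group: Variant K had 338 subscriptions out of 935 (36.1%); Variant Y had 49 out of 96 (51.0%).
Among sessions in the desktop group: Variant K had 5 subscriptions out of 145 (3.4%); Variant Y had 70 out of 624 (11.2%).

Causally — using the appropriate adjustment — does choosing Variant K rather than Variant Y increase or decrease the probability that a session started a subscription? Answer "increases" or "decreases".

Here device type is a common cause — it drives both which variant a case falls under and the outcome. The crude comparison mixes populations; the stratum-specific rates are the causally relevant ones.
Within each level — mobile: 36.1% vs 51.0%; desktop: 3.4% vs 11.2% — Variant Y is higher every time.

decreases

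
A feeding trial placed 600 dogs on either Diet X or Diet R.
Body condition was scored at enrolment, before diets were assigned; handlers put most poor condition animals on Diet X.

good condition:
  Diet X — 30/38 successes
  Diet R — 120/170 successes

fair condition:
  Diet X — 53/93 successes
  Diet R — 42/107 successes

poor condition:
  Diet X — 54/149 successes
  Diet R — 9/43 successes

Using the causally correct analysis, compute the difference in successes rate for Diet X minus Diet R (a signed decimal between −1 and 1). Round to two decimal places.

+0.14

The imbalance in starting body condition arose from how dogs were allocated, not from anything the diet did; and starting body condition independently affects the outcome. The pooled gap is confounded — condition on starting body condition.
Adjusting over the population distribution of starting body condition: 0.347·(0.789−0.706) + 0.333·(0.570−0.393) + 0.320·(0.362−0.209) = +0.137.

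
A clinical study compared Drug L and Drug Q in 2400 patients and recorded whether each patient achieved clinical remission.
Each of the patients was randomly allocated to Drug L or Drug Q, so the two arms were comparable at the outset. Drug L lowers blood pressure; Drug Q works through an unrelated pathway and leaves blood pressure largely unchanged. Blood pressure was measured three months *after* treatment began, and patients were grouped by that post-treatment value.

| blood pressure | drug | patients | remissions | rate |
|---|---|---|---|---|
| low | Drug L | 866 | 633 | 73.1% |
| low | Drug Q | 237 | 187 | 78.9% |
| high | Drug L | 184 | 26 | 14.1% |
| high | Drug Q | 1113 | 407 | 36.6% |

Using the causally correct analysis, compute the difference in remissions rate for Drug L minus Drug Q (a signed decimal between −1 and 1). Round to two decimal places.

+0.19

Within every blood pressure level Drug Q has the higher rate, yet pooled Drug L does — Simpson's reversal.
Stratifying would compare drugs among patients the drugs themselves sorted into blood pressure groups — a form of selection on an intermediate. The unconditioned pooled rates give the total causal effect.
The causal difference is the pooled difference: 0.628 − 0.440 = +0.188.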